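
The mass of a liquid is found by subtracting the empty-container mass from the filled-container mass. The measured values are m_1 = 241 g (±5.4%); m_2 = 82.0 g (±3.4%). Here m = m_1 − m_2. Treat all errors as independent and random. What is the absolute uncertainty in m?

m is a linear combination, so absolute uncertainties add in quadrature:
  (δm_1)² = 169;  (δm_2)² = 7.77
δm = √(177) = 13.3 g

13.3 g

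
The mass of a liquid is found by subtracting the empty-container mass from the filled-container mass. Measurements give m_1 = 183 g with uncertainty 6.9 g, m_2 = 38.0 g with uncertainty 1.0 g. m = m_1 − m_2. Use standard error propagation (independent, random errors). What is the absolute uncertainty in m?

m is a linear combination, so absolute uncertainties add in quadrature:
  (δm_1)² = 47.6;  (δm_2)² = 1.00
δm = √(48.6) = 6.97 g

6.97 g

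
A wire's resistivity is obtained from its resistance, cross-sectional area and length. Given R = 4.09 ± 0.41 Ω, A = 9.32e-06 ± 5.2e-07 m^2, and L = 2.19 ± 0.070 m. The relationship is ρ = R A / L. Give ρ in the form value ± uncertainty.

Each factor contributes (exponent × relative error)² to (δρ/ρ)²:
  (1·δR/R)² = (1×0.100)² = 0.0100;  (1·δA/A)² = (1×0.0558)² = 0.00311;  (-1·δL/L)² = (-1×0.0320)² = 0.00102
δρ/ρ = √(0.0142) = 0.119
ρ = 1.74e-05 Ω·m, so δρ = 0.119 × 1.74e-05 = 2.07e-06 Ω·m.

(1.74 ± 0.207) × 10^-5 Ω·m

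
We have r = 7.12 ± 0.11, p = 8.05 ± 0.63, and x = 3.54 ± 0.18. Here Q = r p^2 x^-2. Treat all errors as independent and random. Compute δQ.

6.90

Relative error in a monomial: (δQ/Q)² = Σ (nᵢ · δxᵢ/xᵢ)².
  (1·δr/r)² = (1×0.0154)² = 0.000239;  (2·δp/p)² = (2×0.0783)² = 0.0245;  (-2·δx/x)² = (-2×0.0508)² = 0.0103
δQ/Q = √(0.0351) = 0.187
Q = 36.8, so δQ = 0.187 × 36.8 = 6.90.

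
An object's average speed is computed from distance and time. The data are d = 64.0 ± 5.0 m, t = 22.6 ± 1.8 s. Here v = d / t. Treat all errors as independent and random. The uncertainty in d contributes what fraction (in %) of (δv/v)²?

(δv/v)² = (1·δd/d)² + (-1·δt/t)²
  d term: (1×0.0781)² = 0.00610
  t term: (-1×0.0796)² = 0.00634
Total = 0.0124. Share from d = 0.00610/0.0124 = 0.490.

49.0%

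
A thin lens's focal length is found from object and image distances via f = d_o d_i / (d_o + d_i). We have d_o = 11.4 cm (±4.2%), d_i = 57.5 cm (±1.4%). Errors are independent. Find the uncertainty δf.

0.334 cm

∂f/∂d_o = (d_i/(d_o+d_i))² = 0.696;  ∂f/∂d_i = (d_o/(d_o+d_i))² = 0.0274
δf = √((∂f/∂d_o · δd_o)² + (∂f/∂d_i · δd_i)²) = √(0.111 + 0.000486) = 0.334 cm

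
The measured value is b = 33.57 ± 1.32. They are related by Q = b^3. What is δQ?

Q is a product of powers, so relative uncertainties combine in quadrature:
  (3·δb/b)² = (3×0.0393)² = 0.0139
δQ/Q = √(0.0139) = 0.118
Q = 37830, so δQ = 0.118 × 37830 = 4460.

4460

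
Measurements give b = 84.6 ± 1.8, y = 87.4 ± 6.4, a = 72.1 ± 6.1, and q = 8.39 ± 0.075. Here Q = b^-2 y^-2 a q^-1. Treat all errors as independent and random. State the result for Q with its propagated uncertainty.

Each factor contributes (exponent × relative error)² to (δQ/Q)²:
  (-2·δb/b)² = (-2×0.0213)² = 0.00181;  (-2·δy/y)² = (-2×0.0732)² = 0.0214;  (1·δa/a)² = (1×0.0846)² = 0.00716;  (-1·δq/q)² = (-1×0.00894)² = 7.99e-05
δQ/Q = √(0.0305) = 0.175
Q = 1.57e-07, so δQ = 0.175 × 1.57e-07 = 2.74e-08.

(1.57 ± 0.274) × 10^-7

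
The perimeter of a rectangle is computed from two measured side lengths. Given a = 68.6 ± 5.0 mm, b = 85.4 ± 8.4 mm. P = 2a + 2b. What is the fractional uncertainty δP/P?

0.0635

Sums and differences: (δP)² = Σ (cᵢ δxᵢ)².
  (2·δa)² = 100;  (2·δb)² = 282
δP = √(382) = 19.6 mm
P = 308 mm, so δP/P = 19.6/308 = 0.0635.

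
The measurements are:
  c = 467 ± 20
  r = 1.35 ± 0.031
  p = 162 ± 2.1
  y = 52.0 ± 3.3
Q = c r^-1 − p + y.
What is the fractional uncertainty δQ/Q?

0.0732

Let w = c·r^-1 = 346. δw/w = √((1·δc/c)² + (-1·δr/r)²) = √(0.00183 + 0.000527) = 0.0486, so δw = 16.8.
Q = w − p + y: δQ = √(δw² + δp² + δy²) = √(283 + 4.41 + 10.9) = 17.3
Q = 236, so δQ/Q = 17.3/236 = 0.0732.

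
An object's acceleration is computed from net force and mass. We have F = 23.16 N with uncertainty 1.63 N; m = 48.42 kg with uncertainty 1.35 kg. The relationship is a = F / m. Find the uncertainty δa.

0.0362 m/s^2

Since a is a product/quotient, work with relative uncertainties:
  (1·δF/F)² = (1×0.0704)² = 0.00495;  (-1·δm/m)² = (-1×0.0279)² = 0.000777
δa/a = √(0.00573) = 0.0757
a = 0.4783 m/s^2, so δa = 0.0757 × 0.4783 = 0.0362 m/s^2.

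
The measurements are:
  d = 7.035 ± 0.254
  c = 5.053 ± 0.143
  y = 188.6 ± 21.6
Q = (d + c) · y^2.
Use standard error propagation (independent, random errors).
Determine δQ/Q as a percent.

23.0%

Let u = d + c = 12.09. δu = √(δd² + δc²) = √(0.0645 + 0.0204) = 0.291, so δu/u = 0.0241.
Q is then a monomial in u, y:
δQ/Q = √((δu/u)² + (2·δy/y)²) = √(0.000581 + 0.0525) = 0.230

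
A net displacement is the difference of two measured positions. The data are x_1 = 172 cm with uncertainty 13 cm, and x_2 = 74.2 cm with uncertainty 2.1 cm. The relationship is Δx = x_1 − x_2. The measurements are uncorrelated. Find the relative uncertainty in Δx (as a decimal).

0.135

Absolute uncertainties add in quadrature for a linear combination:
  (δx_1)² = 169;  (δx_2)² = 4.41
δΔx = √(173) = 13.2 cm
Δx = 97.8 cm, so δΔx/Δx = 13.2/97.8 = 0.135.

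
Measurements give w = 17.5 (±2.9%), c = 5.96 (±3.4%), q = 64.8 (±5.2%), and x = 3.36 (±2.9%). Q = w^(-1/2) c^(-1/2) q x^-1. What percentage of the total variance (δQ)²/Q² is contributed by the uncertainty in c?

7.15%

(δQ/Q)² = (−½·δw/w)² + (−½·δc/c)² + (1·δq/q)² + (-1·δx/x)²
  w term: (-0.5×0.0290)² = 0.000210
  c term: (-0.5×0.0340)² = 0.000289
  q term: (1×0.0520)² = 0.00270
  x term: (-1×0.0290)² = 0.000841
Total = 0.00404. Share from c = 0.000289/0.00404 = 0.0715.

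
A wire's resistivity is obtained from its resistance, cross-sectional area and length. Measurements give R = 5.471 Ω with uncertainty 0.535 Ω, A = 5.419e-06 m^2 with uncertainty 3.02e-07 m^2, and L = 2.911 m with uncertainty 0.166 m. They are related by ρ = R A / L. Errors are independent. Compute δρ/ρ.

0.126

For a monomial ρ ∝ R, A, L^-1, fractional errors add in quadrature:
  (1·δR/R)² = (1×0.0978)² = 0.00956;  (1·δA/A)² = (1×0.0557)² = 0.00311;  (-1·δL/L)² = (-1×0.0570)² = 0.00325
δρ/ρ = √(0.0159) = 0.126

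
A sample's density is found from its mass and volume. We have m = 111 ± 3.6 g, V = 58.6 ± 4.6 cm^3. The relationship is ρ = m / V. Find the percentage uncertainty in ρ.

Each factor contributes (exponent × relative error)² to (δρ/ρ)²:
  (1·δm/m)² = (1×0.0324)² = 0.00105;  (-1·δV/V)² = (-1×0.0785)² = 0.00616
δρ/ρ = √(0.00721) = 0.0849

8.49%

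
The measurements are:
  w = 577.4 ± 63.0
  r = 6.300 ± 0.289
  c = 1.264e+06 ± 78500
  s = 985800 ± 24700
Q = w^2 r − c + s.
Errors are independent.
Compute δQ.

4.76e+05

Let p = w^2·r = 2.1e+06. δp/p = √((2·δw/w)² + (1·δr/r)²) = √(0.0476 + 0.00210) = 0.223, so δp = 4.68e+05.
Q = p − c + s: δQ = √(δp² + δc² + δs²) = √(2.19e+11 + 6.16e+09 + 6.1e+08) = 4.76e+05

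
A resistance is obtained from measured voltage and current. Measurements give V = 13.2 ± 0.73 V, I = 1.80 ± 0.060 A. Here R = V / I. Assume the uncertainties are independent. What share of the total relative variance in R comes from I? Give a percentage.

26.6%

(δR/R)² = (1·δV/V)² + (-1·δI/I)²
  V term: (1×0.0553)² = 0.00306
  I term: (-1×0.0333)² = 0.00111
Total = 0.00417. Share from I = 0.00111/0.00417 = 0.266.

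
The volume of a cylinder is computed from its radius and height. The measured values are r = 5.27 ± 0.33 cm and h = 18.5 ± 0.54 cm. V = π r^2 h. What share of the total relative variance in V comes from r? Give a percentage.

94.8%

(δV/V)² = (2·δr/r)² + (1·δh/h)²
  r term: (2×0.0626)² = 0.0157
  h term: (1×0.0292)² = 0.000852
Total = 0.0165. Share from r = 0.0157/0.0165 = 0.948.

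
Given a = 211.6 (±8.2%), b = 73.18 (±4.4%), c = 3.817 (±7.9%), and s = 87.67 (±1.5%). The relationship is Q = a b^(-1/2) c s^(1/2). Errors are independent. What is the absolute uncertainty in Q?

Relative error in a monomial: (δQ/Q)² = Σ (nᵢ · δxᵢ/xᵢ)².
  (1·δa/a)² = (1×0.0820)² = 0.00672;  (−½·δb/b)² = (-0.5×0.0440)² = 0.000484;  (1·δc/c)² = (1×0.0790)² = 0.00624;  (½·δs/s)² = (0.5×0.0150)² = 5.62e-05
δQ/Q = √(0.0135) = 0.116
Q = 884.0, so δQ = 0.116 × 884.0 = 103.

103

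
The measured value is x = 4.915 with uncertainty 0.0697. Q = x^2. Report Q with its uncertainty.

24.16 ± 0.685

For a monomial Q ∝ x^2, fractional errors add in quadrature:
  (2·δx/x)² = (2×0.0142)² = 0.000804
δQ/Q = √(0.000804) = 0.0284
Q = 24.16, so δQ = 0.0284 × 24.16 = 0.685.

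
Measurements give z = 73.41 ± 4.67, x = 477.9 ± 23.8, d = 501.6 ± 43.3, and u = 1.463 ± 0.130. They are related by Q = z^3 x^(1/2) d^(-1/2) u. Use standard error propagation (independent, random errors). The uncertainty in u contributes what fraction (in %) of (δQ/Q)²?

16.9%

(δQ/Q)² = (3·δz/z)² + (½·δx/x)² + (−½·δd/d)² + (1·δu/u)²
  z term: (3×0.0636)² = 0.0364
  x term: (0.5×0.0498)² = 0.000620
  d term: (-0.5×0.0863)² = 0.00186
  u term: (1×0.0889)² = 0.00790
Total = 0.0468. Share from u = 0.00790/0.0468 = 0.169.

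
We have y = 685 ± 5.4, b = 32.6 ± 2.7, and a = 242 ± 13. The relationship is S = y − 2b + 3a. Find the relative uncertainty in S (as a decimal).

Sums and differences: (δS)² = Σ (cᵢ δxᵢ)².
  (δy)² = 29.2;  (2·δb)² = 29.2;  (3·δa)² = 1520
δS = √(1580) = 39.7
S = 1350, so δS/S = 39.7/1350 = 0.0295.

0.0295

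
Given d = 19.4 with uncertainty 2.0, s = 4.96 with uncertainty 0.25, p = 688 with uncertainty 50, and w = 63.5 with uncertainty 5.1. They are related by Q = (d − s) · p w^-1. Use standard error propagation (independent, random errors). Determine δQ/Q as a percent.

Let u = d − s = 14.4. δu = √(δd² + δs²) = √(4.00 + 0.0625) = 2.02, so δu/u = 0.140.
Q is then a monomial in u, p, w:
δQ/Q = √((δu/u)² + (1·δp/p)² + (-1·δw/w)²) = √(0.0195 + 0.00528 + 0.00645) = 0.177

17.7%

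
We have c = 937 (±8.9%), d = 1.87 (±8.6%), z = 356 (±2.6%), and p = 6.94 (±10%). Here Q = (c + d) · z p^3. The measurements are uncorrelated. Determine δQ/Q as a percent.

31.4%

Let u = c + d = 939. δu = √(δc² + δd²) = √(6950 + 0.0259) = 83.4, so δu/u = 0.0888.
Q is then a monomial in u, z, p:
δQ/Q = √((δu/u)² + (1·δz/z)² + (3·δp/p)²) = √(0.00789 + 0.000676 + 0.0900) = 0.314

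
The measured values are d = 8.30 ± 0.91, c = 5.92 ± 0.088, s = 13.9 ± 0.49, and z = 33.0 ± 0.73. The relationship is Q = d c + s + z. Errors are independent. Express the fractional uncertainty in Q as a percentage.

5.73%

Let p = d·c = 49.1. δp/p = √((1·δd/d)² + (1·δc/c)²) = √(0.0120 + 0.000221) = 0.111, so δp = 5.44.
Q = p + s + z: δQ = √(δp² + δs² + δz²) = √(29.6 + 0.240 + 0.533) = 5.51
Q = 96.0, so δQ/Q = 5.51/96.0 = 0.0573.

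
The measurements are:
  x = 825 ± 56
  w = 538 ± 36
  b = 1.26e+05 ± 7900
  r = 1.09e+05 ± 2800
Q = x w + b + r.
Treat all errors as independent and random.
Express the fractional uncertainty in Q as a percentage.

Let p = x·w = 4.44e+05. δp/p = √((1·δx/x)² + (1·δw/w)²) = √(0.00461 + 0.00448) = 0.0953, so δp = 42300.
Q = p + b + r: δQ = √(δp² + δb² + δr²) = √(1.79e+09 + 6.24e+07 + 7.84e+06) = 43100
Q = 6.79e+05, so δQ/Q = 43100/6.79e+05 = 0.0635.

6.35%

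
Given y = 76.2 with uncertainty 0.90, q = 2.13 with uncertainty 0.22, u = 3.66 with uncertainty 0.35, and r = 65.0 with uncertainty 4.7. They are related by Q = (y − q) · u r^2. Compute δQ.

1.99e+05

Let w = y − q = 74.1. δw = √(δy² + δq²) = √(0.810 + 0.0484) = 0.926, so δw/w = 0.0125.
Q is then a monomial in w, u, r:
δQ/Q = √((δw/w)² + (1·δu/u)² + (2·δr/r)²) = √(0.000156 + 0.00914 + 0.0209) = 0.174
Q = 1.15e+06, so δQ = 0.174 × 1.15e+06 = 1.99e+05.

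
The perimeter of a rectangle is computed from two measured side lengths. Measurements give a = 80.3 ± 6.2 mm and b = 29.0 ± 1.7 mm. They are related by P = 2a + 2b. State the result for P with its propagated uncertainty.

For a sum/difference, combine absolute errors in quadrature:
  (2·δa)² = 154;  (2·δb)² = 11.6
δP = √(165) = 12.9 mm
P = 219 mm.

219 ± 12.9 mm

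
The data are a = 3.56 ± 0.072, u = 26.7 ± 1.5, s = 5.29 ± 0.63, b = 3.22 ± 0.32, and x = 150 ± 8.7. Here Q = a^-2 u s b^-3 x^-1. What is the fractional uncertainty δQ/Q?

Q is a product of powers, so relative uncertainties combine in quadrature:
  (-2·δa/a)² = (-2×0.0202)² = 0.00164;  (1·δu/u)² = (1×0.0562)² = 0.00316;  (1·δs/s)² = (1×0.119)² = 0.0142;  (-3·δb/b)² = (-3×0.0994)² = 0.0889;  (-1·δx/x)² = (-1×0.0580)² = 0.00336
δQ/Q = √(0.111) = 0.334

0.334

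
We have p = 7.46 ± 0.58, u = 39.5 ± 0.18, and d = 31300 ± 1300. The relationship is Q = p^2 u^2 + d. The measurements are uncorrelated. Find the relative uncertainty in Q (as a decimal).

Let w = p^2·u^2 = 86800. δw/w = √((2·δp/p)² + (2·δu/u)²) = √(0.0242 + 8.31e-05) = 0.156, so δw = 13500.
Q = w + d: δQ = √(δw² + δd²) = √(1.83e+08 + 1.69e+06) = 13600
Q = 1.18e+05, so δQ/Q = 13600/1.18e+05 = 0.115.

0.115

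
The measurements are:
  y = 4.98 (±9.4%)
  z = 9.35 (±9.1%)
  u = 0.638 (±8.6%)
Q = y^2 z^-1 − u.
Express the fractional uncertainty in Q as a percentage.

27.6%

Let p = y^2·z^-1 = 2.65. δp/p = √((2·δy/y)² + (-1·δz/z)²) = √(0.0353 + 0.00828) = 0.209, so δp = 0.554.
Q = p − u: δQ = √(δp² + δu²) = √(0.307 + 0.00301) = 0.557
Q = 2.01, so δQ/Q = 0.557/2.01 = 0.276.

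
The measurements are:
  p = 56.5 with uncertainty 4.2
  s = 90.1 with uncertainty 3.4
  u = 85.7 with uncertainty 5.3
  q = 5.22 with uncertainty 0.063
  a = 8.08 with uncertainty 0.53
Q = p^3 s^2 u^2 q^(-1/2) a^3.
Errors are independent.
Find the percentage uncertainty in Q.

Relative error in a monomial: (δQ/Q)² = Σ (nᵢ · δxᵢ/xᵢ)².
  (3·δp/p)² = (3×0.0743)² = 0.0497;  (2·δs/s)² = (2×0.0377)² = 0.00570;  (2·δu/u)² = (2×0.0618)² = 0.0153;  (−½·δq/q)² = (-0.5×0.0121)² = 3.64e-05;  (3·δa/a)² = (3×0.0656)² = 0.0387
δQ/Q = √(0.109) = 0.331

33.1%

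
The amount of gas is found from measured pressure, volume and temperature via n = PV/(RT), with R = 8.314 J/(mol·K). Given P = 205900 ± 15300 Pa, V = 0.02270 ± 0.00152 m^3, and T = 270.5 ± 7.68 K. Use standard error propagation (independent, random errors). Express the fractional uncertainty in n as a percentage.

Relative error in a monomial: (δn/n)² = Σ (nᵢ · δxᵢ/xᵢ)².
  (1·δP/P)² = (1×0.0743)² = 0.00552;  (1·δV/V)² = (1×0.0670)² = 0.00448;  (-1·δT/T)² = (-1×0.0284)² = 0.000806
δn/n = √(0.0108) = 0.104

10.4%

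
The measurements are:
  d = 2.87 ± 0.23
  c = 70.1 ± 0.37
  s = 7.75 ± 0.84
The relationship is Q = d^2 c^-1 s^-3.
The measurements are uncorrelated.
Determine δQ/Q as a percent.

Q is a product of powers, so relative uncertainties combine in quadrature:
  (2·δd/d)² = (2×0.0801)² = 0.0257;  (-1·δc/c)² = (-1×0.00528)² = 2.79e-05;  (-3·δs/s)² = (-3×0.108)² = 0.106
δQ/Q = √(0.131) = 0.363

36.3%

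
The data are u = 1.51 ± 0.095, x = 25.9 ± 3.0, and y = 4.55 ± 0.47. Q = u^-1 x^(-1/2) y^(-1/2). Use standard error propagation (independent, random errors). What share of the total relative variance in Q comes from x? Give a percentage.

33.6%

(δQ/Q)² = (-1·δu/u)² + (−½·δx/x)² + (−½·δy/y)²
  u term: (-1×0.0629)² = 0.00396
  x term: (-0.5×0.116)² = 0.00335
  y term: (-0.5×0.103)² = 0.00267
Total = 0.00998. Share from x = 0.00335/0.00998 = 0.336.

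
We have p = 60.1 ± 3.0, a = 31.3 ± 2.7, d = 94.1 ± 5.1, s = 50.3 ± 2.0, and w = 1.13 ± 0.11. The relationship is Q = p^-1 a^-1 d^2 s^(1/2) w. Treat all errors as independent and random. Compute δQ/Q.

0.178

Relative error in a monomial: (δQ/Q)² = Σ (nᵢ · δxᵢ/xᵢ)².
  (-1·δp/p)² = (-1×0.0499)² = 0.00249;  (-1·δa/a)² = (-1×0.0863)² = 0.00744;  (2·δd/d)² = (2×0.0542)² = 0.0117;  (½·δs/s)² = (0.5×0.0398)² = 0.000395;  (1·δw/w)² = (1×0.0973)² = 0.00948
δQ/Q = √(0.0316) = 0.178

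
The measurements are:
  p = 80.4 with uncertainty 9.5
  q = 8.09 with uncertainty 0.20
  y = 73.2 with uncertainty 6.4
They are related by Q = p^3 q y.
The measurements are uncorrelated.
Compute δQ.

For a monomial Q ∝ p^3, q, y, fractional errors add in quadrature:
  (3·δp/p)² = (3×0.118)² = 0.126;  (1·δq/q)² = (1×0.0247)² = 0.000611;  (1·δy/y)² = (1×0.0874)² = 0.00764
δQ/Q = √(0.134) = 0.366
Q = 3.08e+08, so δQ = 0.366 × 3.08e+08 = 1.13e+08.

1.13e+08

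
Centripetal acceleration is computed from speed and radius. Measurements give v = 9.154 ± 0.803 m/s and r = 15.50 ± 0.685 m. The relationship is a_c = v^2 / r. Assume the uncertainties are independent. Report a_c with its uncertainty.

5.406 ± 0.978 m/s^2

Products/powers → add relative errors in quadrature, weighted by exponent:
  (2·δv/v)² = (2×0.0877)² = 0.0308;  (-1·δr/r)² = (-1×0.0442)² = 0.00195
δa_c/a_c = √(0.0327) = 0.181
a_c = 5.406 m/s^2, so δa_c = 0.181 × 5.406 = 0.978 m/s^2.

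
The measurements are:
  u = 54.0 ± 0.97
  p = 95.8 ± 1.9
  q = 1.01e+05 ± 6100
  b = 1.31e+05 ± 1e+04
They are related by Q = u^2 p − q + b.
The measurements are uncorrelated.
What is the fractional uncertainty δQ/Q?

Let w = u^2·p = 2.79e+05. δw/w = √((2·δu/u)² + (1·δp/p)²) = √(0.00129 + 0.000393) = 0.0410, so δw = 11500.
Q = w − q + b: δQ = √(δw² + δq² + δb²) = √(1.31e+08 + 3.72e+07 + 1e+08) = 16400
Q = 3.09e+05, so δQ/Q = 16400/3.09e+05 = 0.0530.

0.0530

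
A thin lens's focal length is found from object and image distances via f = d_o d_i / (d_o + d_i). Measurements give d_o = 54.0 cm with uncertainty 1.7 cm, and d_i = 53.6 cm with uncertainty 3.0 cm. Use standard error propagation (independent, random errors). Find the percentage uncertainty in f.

∂f/∂d_o = (d_i/(d_o+d_i))² = 0.248;  ∂f/∂d_i = (d_o/(d_o+d_i))² = 0.252
δf = √((∂f/∂d_o · δd_o)² + (∂f/∂d_i · δd_i)²) = √(0.178 + 0.571) = 0.865 cm
f = 26.9 cm, so δf/f = 0.865/26.9 = 0.0322.

3.22%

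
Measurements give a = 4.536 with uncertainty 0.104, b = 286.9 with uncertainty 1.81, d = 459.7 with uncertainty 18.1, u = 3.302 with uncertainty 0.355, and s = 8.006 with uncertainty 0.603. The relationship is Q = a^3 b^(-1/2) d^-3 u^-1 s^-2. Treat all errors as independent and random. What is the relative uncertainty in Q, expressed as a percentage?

23.0%

Q is a product of powers, so relative uncertainties combine in quadrature:
  (3·δa/a)² = (3×0.0229)² = 0.00473;  (−½·δb/b)² = (-0.5×0.00631)² = 9.95e-06;  (-3·δd/d)² = (-3×0.0394)² = 0.0140;  (-1·δu/u)² = (-1×0.108)² = 0.0116;  (-2·δs/s)² = (-2×0.0753)² = 0.0227
δQ/Q = √(0.0529) = 0.230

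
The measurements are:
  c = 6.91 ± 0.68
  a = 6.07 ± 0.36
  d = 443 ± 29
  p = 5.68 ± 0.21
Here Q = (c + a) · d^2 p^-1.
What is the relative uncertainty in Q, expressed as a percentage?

14.8%

Let u = c + a = 13.0. δu = √(δc² + δa²) = √(0.462 + 0.130) = 0.769, so δu/u = 0.0593.
Q is then a monomial in u, d, p:
δQ/Q = √((δu/u)² + (2·δd/d)² + (-1·δp/p)²) = √(0.00351 + 0.0171 + 0.00137) = 0.148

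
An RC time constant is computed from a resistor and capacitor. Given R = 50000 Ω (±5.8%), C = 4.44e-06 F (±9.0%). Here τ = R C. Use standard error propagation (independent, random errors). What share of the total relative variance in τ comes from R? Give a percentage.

(δτ/τ)² = (1·δR/R)² + (1·δC/C)²
  R term: (1×0.0580)² = 0.00336
  C term: (1×0.0900)² = 0.00810
Total = 0.0115. Share from R = 0.00336/0.0115 = 0.293.

29.3%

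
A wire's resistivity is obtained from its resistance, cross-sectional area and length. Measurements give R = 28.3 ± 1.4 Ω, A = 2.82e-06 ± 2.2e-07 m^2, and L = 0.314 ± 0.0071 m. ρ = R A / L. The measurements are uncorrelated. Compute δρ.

ρ is a product of powers, so relative uncertainties combine in quadrature:
  (1·δR/R)² = (1×0.0495)² = 0.00245;  (1·δA/A)² = (1×0.0780)² = 0.00609;  (-1·δL/L)² = (-1×0.0226)² = 0.000511
δρ/ρ = √(0.00904) = 0.0951
ρ = 0.000254 Ω·m, so δρ = 0.0951 × 0.000254 = 2.42e-05 Ω·m.

2.42e-05 Ω·m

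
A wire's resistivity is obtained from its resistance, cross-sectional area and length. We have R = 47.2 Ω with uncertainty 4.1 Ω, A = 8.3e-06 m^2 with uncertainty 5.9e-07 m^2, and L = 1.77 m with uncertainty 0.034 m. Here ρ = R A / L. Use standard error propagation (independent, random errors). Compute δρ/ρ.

0.114

Each factor contributes (exponent × relative error)² to (δρ/ρ)²:
  (1·δR/R)² = (1×0.0869)² = 0.00755;  (1·δA/A)² = (1×0.0711)² = 0.00505;  (-1·δL/L)² = (-1×0.0192)² = 0.000369
δρ/ρ = √(0.0130) = 0.114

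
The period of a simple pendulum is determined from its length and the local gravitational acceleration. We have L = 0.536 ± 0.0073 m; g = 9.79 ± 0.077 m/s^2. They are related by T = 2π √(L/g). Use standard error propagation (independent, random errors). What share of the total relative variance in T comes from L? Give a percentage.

75.0%

(δT/T)² = (½·δL/L)² + (−½·δg/g)²
  L term: (0.5×0.0136)² = 4.64e-05
  g term: (-0.5×0.00787)² = 1.55e-05
Total = 6.18e-05. Share from L = 4.64e-05/6.18e-05 = 0.750.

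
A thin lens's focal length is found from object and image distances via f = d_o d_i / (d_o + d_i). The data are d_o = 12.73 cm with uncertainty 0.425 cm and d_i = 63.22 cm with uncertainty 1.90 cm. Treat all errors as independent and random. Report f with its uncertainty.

10.60 ± 0.299 cm

∂f/∂d_o = (d_i/(d_o+d_i))² = 0.693;  ∂f/∂d_i = (d_o/(d_o+d_i))² = 0.0281
δf = √((∂f/∂d_o · δd_o)² + (∂f/∂d_i · δd_i)²) = √(0.0867 + 0.00285) = 0.299 cm
f = 10.60 cm.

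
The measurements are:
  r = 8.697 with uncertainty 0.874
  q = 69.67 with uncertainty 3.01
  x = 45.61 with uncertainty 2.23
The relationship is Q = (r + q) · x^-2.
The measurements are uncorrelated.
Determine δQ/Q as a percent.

10.6%

Let u = r + q = 78.37. δu = √(δr² + δq²) = √(0.764 + 9.06) = 3.13, so δu/u = 0.0400.
Q is then a monomial in u, x:
δQ/Q = √((δu/u)² + (-2·δx/x)²) = √(0.00160 + 0.00956) = 0.106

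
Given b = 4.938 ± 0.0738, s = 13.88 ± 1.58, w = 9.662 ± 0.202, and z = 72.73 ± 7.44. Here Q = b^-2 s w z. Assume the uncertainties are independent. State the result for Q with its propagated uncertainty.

Q is a product of powers, so relative uncertainties combine in quadrature:
  (-2·δb/b)² = (-2×0.0149)² = 0.000893;  (1·δs/s)² = (1×0.114)² = 0.0130;  (1·δw/w)² = (1×0.0209)² = 0.000437;  (1·δz/z)² = (1×0.102)² = 0.0105
δQ/Q = √(0.0248) = 0.157
Q = 400.0, so δQ = 0.157 × 400.0 = 62.9.

400.0 ± 62.9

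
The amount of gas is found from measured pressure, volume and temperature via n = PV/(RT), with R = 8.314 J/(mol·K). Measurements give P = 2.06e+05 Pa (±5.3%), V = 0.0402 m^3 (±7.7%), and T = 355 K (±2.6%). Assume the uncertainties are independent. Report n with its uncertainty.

For a monomial n ∝ P, V, T^-1, fractional errors add in quadrature:
  (1·δP/P)² = (1×0.0530)² = 0.00281;  (1·δV/V)² = (1×0.0770)² = 0.00593;  (-1·δT/T)² = (-1×0.0260)² = 0.000676
δn/n = √(0.00941) = 0.0970
n = 2.81 mol, so δn = 0.0970 × 2.81 = 0.272 mol.

2.81 ± 0.272 mol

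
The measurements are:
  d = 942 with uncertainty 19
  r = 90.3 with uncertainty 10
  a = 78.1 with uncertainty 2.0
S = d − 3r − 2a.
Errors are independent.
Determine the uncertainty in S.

35.7

Absolute uncertainties add in quadrature for a linear combination:
  (δd)² = 361;  (3·δr)² = 900;  (2·δa)² = 16.0
δS = √(1280) = 35.7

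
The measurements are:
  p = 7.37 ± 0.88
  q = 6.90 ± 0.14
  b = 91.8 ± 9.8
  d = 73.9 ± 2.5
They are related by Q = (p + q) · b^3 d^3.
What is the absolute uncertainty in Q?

1.52e+12

Let u = p + q = 14.3. δu = √(δp² + δq²) = √(0.774 + 0.0196) = 0.891, so δu/u = 0.0624.
Q is then a monomial in u, b, d:
δQ/Q = √((δu/u)² + (3·δb/b)² + (3·δd/d)²) = √(0.00390 + 0.103 + 0.0103) = 0.342
Q = 4.46e+12, so δQ = 0.342 × 4.46e+12 = 1.52e+12.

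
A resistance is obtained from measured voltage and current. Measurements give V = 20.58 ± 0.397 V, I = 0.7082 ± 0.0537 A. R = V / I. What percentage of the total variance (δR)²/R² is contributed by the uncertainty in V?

(δR/R)² = (1·δV/V)² + (-1·δI/I)²
  V term: (1×0.0193)² = 0.000372
  I term: (-1×0.0758)² = 0.00575
Total = 0.00612. Share from V = 0.000372/0.00612 = 0.0608.

6.08%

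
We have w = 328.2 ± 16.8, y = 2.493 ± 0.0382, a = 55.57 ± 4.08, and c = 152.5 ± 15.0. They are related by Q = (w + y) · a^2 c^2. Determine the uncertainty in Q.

5.95e+09

Let u = w + y = 330.7. δu = √(δw² + δy²) = √(282 + 0.00146) = 16.8, so δu/u = 0.0508.
Q is then a monomial in u, a, c:
δQ/Q = √((δu/u)² + (2·δa/a)² + (2·δc/c)²) = √(0.00258 + 0.0216 + 0.0387) = 0.251
Q = 2.375e+10, so δQ = 0.251 × 2.375e+10 = 5.95e+09.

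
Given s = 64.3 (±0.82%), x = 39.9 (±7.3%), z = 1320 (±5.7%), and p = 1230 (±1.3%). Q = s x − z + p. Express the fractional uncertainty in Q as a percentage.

8.22%

Let w = s·x = 2570. δw/w = √((1·δs/s)² + (1·δx/x)²) = √(6.72e-05 + 0.00533) = 0.0735, so δw = 188.
Q = w − z + p: δQ = √(δw² + δz² + δp²) = √(35500 + 5660 + 256) = 204
Q = 2480, so δQ/Q = 204/2480 = 0.0822.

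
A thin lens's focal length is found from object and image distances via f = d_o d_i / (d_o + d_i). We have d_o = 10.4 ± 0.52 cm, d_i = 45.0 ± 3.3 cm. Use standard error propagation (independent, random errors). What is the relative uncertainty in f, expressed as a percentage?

∂f/∂d_o = (d_i/(d_o+d_i))² = 0.660;  ∂f/∂d_i = (d_o/(d_o+d_i))² = 0.0352
δf = √((∂f/∂d_o · δd_o)² + (∂f/∂d_i · δd_i)²) = √(0.118 + 0.0135) = 0.362 cm
f = 8.45 cm, so δf/f = 0.362/8.45 = 0.0429.

4.29%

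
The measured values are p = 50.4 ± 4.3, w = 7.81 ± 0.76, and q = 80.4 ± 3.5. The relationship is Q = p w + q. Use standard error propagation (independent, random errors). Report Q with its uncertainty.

Let h = p·w = 394. δh/h = √((1·δp/p)² + (1·δw/w)²) = √(0.00728 + 0.00947) = 0.129, so δh = 50.9.
Q = h + q: δQ = √(δh² + δq²) = √(2600 + 12.2) = 51.1
Q = 474.

474 ± 51.1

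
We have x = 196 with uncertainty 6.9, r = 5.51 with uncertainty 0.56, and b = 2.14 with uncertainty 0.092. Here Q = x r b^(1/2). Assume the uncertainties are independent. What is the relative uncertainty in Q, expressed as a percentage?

11.0%

Relative error in a monomial: (δQ/Q)² = Σ (nᵢ · δxᵢ/xᵢ)².
  (1·δx/x)² = (1×0.0352)² = 0.00124;  (1·δr/r)² = (1×0.102)² = 0.0103;  (½·δb/b)² = (0.5×0.0430)² = 0.000462
δQ/Q = √(0.0120) = 0.110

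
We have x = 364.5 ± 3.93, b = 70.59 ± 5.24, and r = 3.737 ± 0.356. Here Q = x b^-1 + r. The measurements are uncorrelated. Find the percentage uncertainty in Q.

5.91%

Let p = x·b^-1 = 5.164. δp/p = √((1·δx/x)² + (-1·δb/b)²) = √(0.000116 + 0.00551) = 0.0750, so δp = 0.387.
Q = p + r: δQ = √(δp² + δr²) = √(0.150 + 0.127) = 0.526
Q = 8.901, so δQ/Q = 0.526/8.901 = 0.0591.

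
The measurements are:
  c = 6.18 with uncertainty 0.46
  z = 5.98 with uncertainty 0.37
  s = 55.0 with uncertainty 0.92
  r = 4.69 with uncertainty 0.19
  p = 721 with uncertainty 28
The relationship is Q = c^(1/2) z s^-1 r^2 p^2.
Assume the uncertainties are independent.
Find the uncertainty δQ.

4.16e+05

Each factor contributes (exponent × relative error)² to (δQ/Q)²:
  (½·δc/c)² = (0.5×0.0744)² = 0.00139;  (1·δz/z)² = (1×0.0619)² = 0.00383;  (-1·δs/s)² = (-1×0.0167)² = 0.000280;  (2·δr/r)² = (2×0.0405)² = 0.00656;  (2·δp/p)² = (2×0.0388)² = 0.00603
δQ/Q = √(0.0181) = 0.135
Q = 3.09e+06, so δQ = 0.135 × 3.09e+06 = 4.16e+05.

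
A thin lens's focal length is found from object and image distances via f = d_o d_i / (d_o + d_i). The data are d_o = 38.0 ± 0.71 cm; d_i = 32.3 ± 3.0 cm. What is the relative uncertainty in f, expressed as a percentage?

5.09%

∂f/∂d_o = (d_i/(d_o+d_i))² = 0.211;  ∂f/∂d_i = (d_o/(d_o+d_i))² = 0.292
δf = √((∂f/∂d_o · δd_o)² + (∂f/∂d_i · δd_i)²) = √(0.0225 + 0.768) = 0.889 cm
f = 17.5 cm, so δf/f = 0.889/17.5 = 0.0509.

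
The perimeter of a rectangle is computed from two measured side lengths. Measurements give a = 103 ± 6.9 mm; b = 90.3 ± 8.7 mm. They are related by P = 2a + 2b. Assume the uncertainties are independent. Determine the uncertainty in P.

22.2 mm

For a sum/difference, combine absolute errors in quadrature:
  (2·δa)² = 190;  (2·δb)² = 303
δP = √(493) = 22.2 mm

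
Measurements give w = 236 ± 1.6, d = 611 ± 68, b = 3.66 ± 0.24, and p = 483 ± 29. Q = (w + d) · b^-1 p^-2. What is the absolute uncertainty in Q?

Let u = w + d = 847. δu = √(δw² + δd²) = √(2.56 + 4620) = 68.0, so δu/u = 0.0803.
Q is then a monomial in u, b, p:
δQ/Q = √((δu/u)² + (-1·δb/b)² + (-2·δp/p)²) = √(0.00645 + 0.00430 + 0.0144) = 0.159
Q = 0.000992, so δQ = 0.159 × 0.000992 = 0.000157.

0.000157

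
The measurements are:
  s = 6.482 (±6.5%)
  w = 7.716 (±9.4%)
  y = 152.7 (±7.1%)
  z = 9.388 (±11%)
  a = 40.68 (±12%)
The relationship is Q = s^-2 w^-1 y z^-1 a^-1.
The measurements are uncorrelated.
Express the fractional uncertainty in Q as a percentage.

For a monomial Q ∝ s^-2, w^-1, y, z^-1, a^-1, fractional errors add in quadrature:
  (-2·δs/s)² = (-2×0.0650)² = 0.0169;  (-1·δw/w)² = (-1×0.0940)² = 0.00884;  (1·δy/y)² = (1×0.0710)² = 0.00504;  (-1·δz/z)² = (-1×0.110)² = 0.0121;  (-1·δa/a)² = (-1×0.120)² = 0.0144
δQ/Q = √(0.0573) = 0.239

23.9%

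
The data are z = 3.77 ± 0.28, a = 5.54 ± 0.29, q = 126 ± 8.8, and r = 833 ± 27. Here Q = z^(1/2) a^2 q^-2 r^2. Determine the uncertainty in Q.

For a monomial Q ∝ z^(1/2), a^2, q^-2, r^2, fractional errors add in quadrature:
  (½·δz/z)² = (0.5×0.0743)² = 0.00138;  (2·δa/a)² = (2×0.0523)² = 0.0110;  (-2·δq/q)² = (-2×0.0698)² = 0.0195;  (2·δr/r)² = (2×0.0324)² = 0.00420
δQ/Q = √(0.0361) = 0.190
Q = 2600, so δQ = 0.190 × 2600 = 495.

495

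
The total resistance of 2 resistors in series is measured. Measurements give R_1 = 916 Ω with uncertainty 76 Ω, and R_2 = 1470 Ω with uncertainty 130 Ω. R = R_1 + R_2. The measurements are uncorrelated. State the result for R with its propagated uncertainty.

R is a linear combination, so absolute uncertainties add in quadrature:
  (δR_1)² = 5780;  (δR_2)² = 16900
δR = √(22700) = 151 Ω
R = 2390 Ω.

2390 ± 151 Ω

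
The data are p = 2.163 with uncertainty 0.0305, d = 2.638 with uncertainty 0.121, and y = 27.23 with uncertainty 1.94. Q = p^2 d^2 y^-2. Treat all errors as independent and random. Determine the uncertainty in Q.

Each factor contributes (exponent × relative error)² to (δQ/Q)²:
  (2·δp/p)² = (2×0.0141)² = 0.000795;  (2·δd/d)² = (2×0.0459)² = 0.00842;  (-2·δy/y)² = (-2×0.0712)² = 0.0203
δQ/Q = √(0.0295) = 0.172
Q = 0.04391, so δQ = 0.172 × 0.04391 = 0.00754.

0.00754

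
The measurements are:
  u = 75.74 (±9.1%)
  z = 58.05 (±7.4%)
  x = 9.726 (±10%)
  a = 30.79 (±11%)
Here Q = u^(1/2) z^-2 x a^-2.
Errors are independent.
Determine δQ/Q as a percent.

28.7%

Each factor contributes (exponent × relative error)² to (δQ/Q)²:
  (½·δu/u)² = (0.5×0.0910)² = 0.00207;  (-2·δz/z)² = (-2×0.0740)² = 0.0219;  (1·δx/x)² = (1×0.100)² = 0.0100;  (-2·δa/a)² = (-2×0.110)² = 0.0484
δQ/Q = √(0.0824) = 0.287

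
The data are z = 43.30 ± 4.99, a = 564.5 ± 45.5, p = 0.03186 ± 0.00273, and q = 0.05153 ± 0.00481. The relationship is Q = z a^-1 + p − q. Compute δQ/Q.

Let w = z·a^-1 = 0.07671. δw/w = √((1·δz/z)² + (-1·δa/a)²) = √(0.0133 + 0.00650) = 0.141, so δw = 0.0108.
Q = w + p − q: δQ = √(δw² + δp² + δq²) = √(0.000116 + 7.45e-06 + 2.31e-05) = 0.0121
Q = 0.05704, so δQ/Q = 0.0121/0.05704 = 0.213.

0.213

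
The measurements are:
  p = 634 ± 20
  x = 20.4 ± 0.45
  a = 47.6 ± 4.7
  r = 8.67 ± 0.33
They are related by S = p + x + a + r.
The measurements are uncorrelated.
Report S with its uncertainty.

Absolute uncertainties add in quadrature for a linear combination:
  (δp)² = 400;  (δx)² = 0.203;  (δa)² = 22.1;  (δr)² = 0.109
δS = √(422) = 20.6
S = 711.

711 ± 20.6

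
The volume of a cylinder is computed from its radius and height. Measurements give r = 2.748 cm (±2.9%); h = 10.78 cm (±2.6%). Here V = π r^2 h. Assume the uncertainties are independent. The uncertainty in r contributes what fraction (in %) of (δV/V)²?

83.3%

(δV/V)² = (2·δr/r)² + (1·δh/h)²
  r term: (2×0.0290)² = 0.00336
  h term: (1×0.0260)² = 0.000676
Total = 0.00404. Share from r = 0.00336/0.00404 = 0.833.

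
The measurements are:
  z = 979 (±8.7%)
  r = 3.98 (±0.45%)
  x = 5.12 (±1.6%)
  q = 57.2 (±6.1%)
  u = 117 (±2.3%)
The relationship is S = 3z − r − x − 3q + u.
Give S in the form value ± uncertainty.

For a sum/difference, combine absolute errors in quadrature:
  (3·δz)² = 65300;  (δr)² = 0.000321;  (δx)² = 0.00671;  (3·δq)² = 110;  (δu)² = 7.24
δS = √(65400) = 256
S = 2870.

2870 ± 256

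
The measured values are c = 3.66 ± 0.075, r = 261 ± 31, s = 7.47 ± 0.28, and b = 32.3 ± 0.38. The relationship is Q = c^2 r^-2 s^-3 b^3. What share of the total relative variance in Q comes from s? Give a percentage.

(δQ/Q)² = (2·δc/c)² + (-2·δr/r)² + (-3·δs/s)² + (3·δb/b)²
  c term: (2×0.0205)² = 0.00168
  r term: (-2×0.119)² = 0.0564
  s term: (-3×0.0375)² = 0.0126
  b term: (3×0.0118)² = 0.00125
Total = 0.0720. Share from s = 0.0126/0.0720 = 0.176.

17.6%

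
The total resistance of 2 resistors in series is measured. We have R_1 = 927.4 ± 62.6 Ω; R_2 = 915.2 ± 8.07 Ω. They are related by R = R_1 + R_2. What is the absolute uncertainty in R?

Sums and differences: (δR)² = Σ (cᵢ δxᵢ)².
  (δR_1)² = 3920;  (δR_2)² = 65.1
δR = √(3980) = 63.1 Ω

63.1 Ω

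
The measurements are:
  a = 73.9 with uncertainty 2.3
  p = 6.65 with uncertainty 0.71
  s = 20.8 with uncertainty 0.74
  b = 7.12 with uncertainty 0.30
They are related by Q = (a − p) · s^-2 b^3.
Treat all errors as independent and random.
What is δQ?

8.38

Let u = a − p = 67.2. δu = √(δa² + δp²) = √(5.29 + 0.504) = 2.41, so δu/u = 0.0358.
Q is then a monomial in u, s, b:
δQ/Q = √((δu/u)² + (-2·δs/s)² + (3·δb/b)²) = √(0.00128 + 0.00506 + 0.0160) = 0.149
Q = 56.1, so δQ = 0.149 × 56.1 = 8.38.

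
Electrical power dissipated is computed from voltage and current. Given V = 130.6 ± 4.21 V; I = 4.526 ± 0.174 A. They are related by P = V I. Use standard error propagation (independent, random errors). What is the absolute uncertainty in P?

29.7 W

Each factor contributes (exponent × relative error)² to (δP/P)²:
  (1·δV/V)² = (1×0.0322)² = 0.00104;  (1·δI/I)² = (1×0.0384)² = 0.00148
δP/P = √(0.00252) = 0.0502
P = 591.1 W, so δP = 0.0502 × 591.1 = 29.7 W.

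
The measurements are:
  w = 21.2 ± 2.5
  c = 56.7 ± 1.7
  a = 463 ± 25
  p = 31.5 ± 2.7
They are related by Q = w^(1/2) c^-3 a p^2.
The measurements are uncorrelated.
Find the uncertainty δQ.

2.43

Relative error in a monomial: (δQ/Q)² = Σ (nᵢ · δxᵢ/xᵢ)².
  (½·δw/w)² = (0.5×0.118)² = 0.00348;  (-3·δc/c)² = (-3×0.0300)² = 0.00809;  (1·δa/a)² = (1×0.0540)² = 0.00292;  (2·δp/p)² = (2×0.0857)² = 0.0294
δQ/Q = √(0.0439) = 0.209
Q = 11.6, so δQ = 0.209 × 11.6 = 2.43.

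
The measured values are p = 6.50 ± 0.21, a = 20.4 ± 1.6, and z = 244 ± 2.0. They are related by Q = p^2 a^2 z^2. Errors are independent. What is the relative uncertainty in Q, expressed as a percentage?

17.0%

Relative error in a monomial: (δQ/Q)² = Σ (nᵢ · δxᵢ/xᵢ)².
  (2·δp/p)² = (2×0.0323)² = 0.00418;  (2·δa/a)² = (2×0.0784)² = 0.0246;  (2·δz/z)² = (2×0.00820)² = 0.000269
δQ/Q = √(0.0290) = 0.170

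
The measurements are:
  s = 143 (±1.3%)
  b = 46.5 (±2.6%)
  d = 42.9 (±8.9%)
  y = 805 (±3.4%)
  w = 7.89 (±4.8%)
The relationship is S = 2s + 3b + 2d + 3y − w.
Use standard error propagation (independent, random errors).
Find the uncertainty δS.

Sums and differences: (δS)² = Σ (cᵢ δxᵢ)².
  (2·δs)² = 13.8;  (3·δb)² = 13.2;  (2·δd)² = 58.3;  (3·δy)² = 6740;  (δw)² = 0.143
δS = √(6830) = 82.6

82.6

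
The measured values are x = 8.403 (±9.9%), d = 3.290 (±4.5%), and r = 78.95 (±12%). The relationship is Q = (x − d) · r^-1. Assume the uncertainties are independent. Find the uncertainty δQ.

Let u = x − d = 5.113. δu = √(δx² + δd²) = √(0.692 + 0.0219) = 0.845, so δu/u = 0.165.
Q is then a monomial in u, r:
δQ/Q = √((δu/u)² + (-1·δr/r)²) = √(0.0273 + 0.0144) = 0.204
Q = 0.06476, so δQ = 0.204 × 0.06476 = 0.0132.

0.0132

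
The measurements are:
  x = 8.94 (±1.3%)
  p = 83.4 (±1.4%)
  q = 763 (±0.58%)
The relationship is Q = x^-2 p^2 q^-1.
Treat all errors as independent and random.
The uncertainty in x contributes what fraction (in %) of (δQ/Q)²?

45.3%

(δQ/Q)² = (-2·δx/x)² + (2·δp/p)² + (-1·δq/q)²
  x term: (-2×0.0130)² = 0.000676
  p term: (2×0.0140)² = 0.000784
  q term: (-1×0.00580)² = 3.36e-05
Total = 0.00149. Share from x = 0.000676/0.00149 = 0.453.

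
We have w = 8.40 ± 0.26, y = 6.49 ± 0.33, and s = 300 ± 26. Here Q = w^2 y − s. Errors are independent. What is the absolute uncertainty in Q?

45.0

Let p = w^2·y = 458. δp/p = √((2·δw/w)² + (1·δy/y)²) = √(0.00383 + 0.00259) = 0.0801, so δp = 36.7.
Q = p − s: δQ = √(δp² + δs²) = √(1350 + 676) = 45.0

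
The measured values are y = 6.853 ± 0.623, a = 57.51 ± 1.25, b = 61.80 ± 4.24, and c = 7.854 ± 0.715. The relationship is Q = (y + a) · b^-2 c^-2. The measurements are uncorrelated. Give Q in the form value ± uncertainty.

Let u = y + a = 64.36. δu = √(δy² + δa²) = √(0.388 + 1.56) = 1.40, so δu/u = 0.0217.
Q is then a monomial in u, b, c:
δQ/Q = √((δu/u)² + (-2·δb/b)² + (-2·δc/c)²) = √(0.000471 + 0.0188 + 0.0332) = 0.229
Q = 0.0002732, so δQ = 0.229 × 0.0002732 = 6.26e-05.

(2.732 ± 0.626) × 10^-4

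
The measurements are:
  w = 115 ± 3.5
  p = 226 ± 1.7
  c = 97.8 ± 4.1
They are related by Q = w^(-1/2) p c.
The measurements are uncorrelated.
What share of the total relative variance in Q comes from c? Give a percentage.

(δQ/Q)² = (−½·δw/w)² + (1·δp/p)² + (1·δc/c)²
  w term: (-0.5×0.0304)² = 0.000232
  p term: (1×0.00752)² = 5.66e-05
  c term: (1×0.0419)² = 0.00176
Total = 0.00205. Share from c = 0.00176/0.00205 = 0.859.

85.9%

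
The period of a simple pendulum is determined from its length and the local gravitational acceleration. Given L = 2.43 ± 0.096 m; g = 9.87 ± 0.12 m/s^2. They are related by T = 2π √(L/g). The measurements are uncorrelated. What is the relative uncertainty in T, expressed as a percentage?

2.07%

T is a product of powers, so relative uncertainties combine in quadrature:
  (½·δL/L)² = (0.5×0.0395)² = 0.000390;  (−½·δg/g)² = (-0.5×0.0122)² = 3.7e-05
δT/T = √(0.000427) = 0.0207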